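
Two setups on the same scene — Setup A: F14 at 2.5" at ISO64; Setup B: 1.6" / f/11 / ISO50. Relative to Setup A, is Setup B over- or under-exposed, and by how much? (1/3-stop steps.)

Aperture: f/14 → f/13 → f/11 — 2/3 stop opened up (brighter).
Shutter speed: 2.5 → 2 → 1.6 — 2/3 stop shorter (darker).
ISO: 64 → 50 — 1/3 stop lower (darker).
Net: +2/3 −2/3 −1/3 = −1/3 stops.

1/3 stop darker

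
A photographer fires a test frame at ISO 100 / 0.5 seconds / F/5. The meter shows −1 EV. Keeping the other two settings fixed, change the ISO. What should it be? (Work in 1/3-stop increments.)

ISO 200

Underexposed by 1 stop → need 1 stop brighter.
ISO: 100 → 125 → 160 → 200.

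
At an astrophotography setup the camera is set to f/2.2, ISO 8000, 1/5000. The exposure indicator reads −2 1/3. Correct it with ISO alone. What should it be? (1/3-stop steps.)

Underexposed by 2 1/3 stops → need 2 1/3 stops brighter.
ISO: 8000 → 10000 → 12800 → 16000 → 20000 → 25600 → 32000 → 40000.

ISO 40000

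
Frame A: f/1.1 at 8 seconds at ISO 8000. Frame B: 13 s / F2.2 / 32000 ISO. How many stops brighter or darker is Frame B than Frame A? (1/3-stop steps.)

2/3 stop brighter

Aperture: f/1.1 → f/1.2 → f/1.4 → f/1.6 → f/1.8 → f/2 → f/2.2 — 2 stops narrower (darker).
Shutter speed: 8 → 10 → 13 — 2/3 stop slower (brighter).
ISO: 8000 → 10000 → 12800 → 16000 → 20000 → 25600 → 32000 — 2 stops raised (brighter).
Net: −2 +2/3 +2 = +2/3 stops.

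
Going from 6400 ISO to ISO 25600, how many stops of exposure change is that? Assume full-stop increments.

2 stops

6400 → 12800 → 25600 — count the steps: 2 stops.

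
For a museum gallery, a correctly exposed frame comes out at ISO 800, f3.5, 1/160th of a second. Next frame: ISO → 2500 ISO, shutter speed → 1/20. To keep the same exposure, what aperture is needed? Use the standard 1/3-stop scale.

f/18

ISO: 800 → 1000 → 1250 → 1600 → 2000 → 2500 — 1 2/3 stops raised (brighter).
Shutter speed: 1/160 → 1/125 → 1/100 → 1/80 → 1/60 → 1/50 → 1/40 → 1/30 → 1/25 → 1/20 — 3 stops longer (brighter).
Net change so far: 4 2/3 stops brighter. Offset with the aperture: f/3.5 → f/4 → f/4.5 → f/5 → f/5.6 → f/6.3 → f/7.1 → f/8 → f/9 → f/10 → f/11 → f/13 → f/14 → f/16 → f/18.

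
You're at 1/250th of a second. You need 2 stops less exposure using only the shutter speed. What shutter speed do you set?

1/1000s

Shutter speed: 1/250 → 1/500 → 1/1000 — 2 stops faster (darker).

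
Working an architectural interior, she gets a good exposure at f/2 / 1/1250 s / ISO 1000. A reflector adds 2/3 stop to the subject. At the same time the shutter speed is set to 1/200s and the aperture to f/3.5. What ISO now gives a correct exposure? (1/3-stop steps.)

ISO 320

Scene light: 2/3 stop brighter.
Shutter speed: 1/1250 → 1/1000 → 1/800 → 1/640 → 1/500 → 1/400 → 1/320 → 1/250 → 1/200 — 2 2/3 stops slower (brighter).
Aperture: f/2 → f/2.2 → f/2.5 → f/2.8 → f/3.2 → f/3.5 — 1 2/3 stops narrower (darker).
Net so far: 1 2/3 stops brighter. ISO: 1000 → 800 → 640 → 500 → 400 → 320.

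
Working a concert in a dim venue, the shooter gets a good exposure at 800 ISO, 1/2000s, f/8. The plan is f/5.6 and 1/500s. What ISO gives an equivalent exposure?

Aperture: f/8 → f/5.6 — 1 stop opened up (brighter).
Shutter speed: 1/2000 → 1/1000 → 1/500 — 2 stops slower (brighter).
Net change so far: 3 stops brighter. Offset with the ISO: 800 → 400 → 200 → 100.

ISO 100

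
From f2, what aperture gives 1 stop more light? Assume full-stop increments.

Aperture: f/2 → f/1.4 — 1 stop larger aperture (brighter).

f/1.4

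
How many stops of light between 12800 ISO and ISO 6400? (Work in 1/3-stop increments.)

1 stop

12800 → 10000 → 8000 → 6400 — count the steps: 3 third-stops = 1 stop.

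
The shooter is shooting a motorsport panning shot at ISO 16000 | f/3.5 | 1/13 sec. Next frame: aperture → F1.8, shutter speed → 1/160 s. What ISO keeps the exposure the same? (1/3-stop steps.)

Aperture: f/3.5 → f/3.2 → f/2.8 → f/2.5 → f/2.2 → f/2 → f/1.8 — 2 stops larger aperture (brighter).
Shutter speed: 1/13 → 1/15 → 1/20 → 1/25 → 1/30 → 1/40 → 1/50 → 1/60 → 1/80 → 1/100 → 1/125 → 1/160 — 3 2/3 stops faster (darker).
Net change so far: 1 2/3 stops darker. Offset with the ISO: 16000 → 20000 → 25600 → 32000 → 40000 → 51200.

ISO 51200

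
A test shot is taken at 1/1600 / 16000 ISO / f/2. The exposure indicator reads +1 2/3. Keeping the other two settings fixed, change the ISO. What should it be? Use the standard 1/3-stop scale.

ISO 5000

Overexposed by 1 2/3 stops → need 1 2/3 stops darker.
ISO: 16000 → 12800 → 10000 → 8000 → 6400 → 5000.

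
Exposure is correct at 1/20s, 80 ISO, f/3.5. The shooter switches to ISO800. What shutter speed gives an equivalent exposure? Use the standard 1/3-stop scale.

ISO: 80 → 100 → 125 → 160 → 200 → 250 → 320 → 400 → 500 → 640 → 800 — 3 1/3 stops higher (brighter).
Need 3 1/3 stops darker from the shutter speed: 1/20 → 1/25 → 1/30 → 1/40 → 1/50 → 1/60 → 1/80 → 1/100 → 1/125 → 1/160 → 1/200.

1/200s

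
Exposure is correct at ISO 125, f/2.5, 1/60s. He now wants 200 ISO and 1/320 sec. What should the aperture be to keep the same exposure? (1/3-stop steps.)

ISO: 125 → 160 → 200 — 2/3 stop higher (brighter).
Shutter speed: 1/60 → 1/80 → 1/100 → 1/125 → 1/160 → 1/200 → 1/250 → 1/320 — 2 1/3 stops faster (darker).
Net change so far: 1 2/3 stops darker. Offset with the aperture: f/2.5 → f/2.2 → f/2 → f/1.8 → f/1.6 → f/1.4.

f/1.4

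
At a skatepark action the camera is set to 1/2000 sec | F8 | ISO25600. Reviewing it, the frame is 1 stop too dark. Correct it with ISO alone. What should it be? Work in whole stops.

Underexposed by 1 stop → need 1 stop brighter.
ISO: 25600 → 51200.

ISO 51200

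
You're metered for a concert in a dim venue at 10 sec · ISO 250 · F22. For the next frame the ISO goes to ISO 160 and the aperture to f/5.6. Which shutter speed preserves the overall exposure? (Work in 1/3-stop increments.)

ISO: 250 → 200 → 160 — 2/3 stop lower (darker).
Aperture: f/22 → f/20 → f/18 → f/16 → f/14 → f/13 → f/11 → f/10 → f/9 → f/8 → f/7.1 → f/6.3 → f/5.6 — 4 stops wider (brighter).
Net change so far: 3 1/3 stops brighter. Offset with the shutter speed: 10 → 8 → 6 → 5 → 4 → 3.2 → 2.5 → 2 → 1.6 → 1.3 → 1.

1 s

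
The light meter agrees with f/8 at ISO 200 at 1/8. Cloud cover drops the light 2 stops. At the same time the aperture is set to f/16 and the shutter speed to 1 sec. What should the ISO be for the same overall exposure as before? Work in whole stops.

Scene light: 2 stops darker.
Aperture: f/8 → f/11 → f/16 — 2 stops narrower (darker).
Shutter speed: 1/8 → 1/4 → 1/2 → 1 — 3 stops longer (brighter).
Net so far: 1 stop darker. ISO: 200 → 400.

ISO 400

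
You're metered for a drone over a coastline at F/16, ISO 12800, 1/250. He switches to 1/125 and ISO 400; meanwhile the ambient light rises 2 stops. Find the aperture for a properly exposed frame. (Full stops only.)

f/8

Scene light: 2 stops brighter.
Shutter speed: 1/250 → 1/125 — 1 stop slower (brighter).
ISO: 12800 → 6400 → 3200 → 1600 → 800 → 400 — 5 stops lower (darker).
Net so far: 2 stops darker. Aperture: f/16 → f/11 → f/8.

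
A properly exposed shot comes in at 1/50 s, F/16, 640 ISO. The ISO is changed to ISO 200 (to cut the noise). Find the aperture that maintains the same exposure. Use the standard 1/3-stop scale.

ISO: 640 → 500 → 400 → 320 → 250 → 200 — 1 2/3 stops dropped (darker).
Need 1 2/3 stops brighter from the aperture: f/16 → f/14 → f/13 → f/11 → f/10 → f/9.

f/9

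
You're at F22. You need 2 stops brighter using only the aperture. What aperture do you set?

f/11

Aperture: f/22 → f/16 → f/11 — 2 stops wider (brighter).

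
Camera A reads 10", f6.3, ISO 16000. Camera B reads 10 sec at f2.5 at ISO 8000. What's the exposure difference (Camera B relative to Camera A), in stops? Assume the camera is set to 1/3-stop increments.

1 2/3 stops brighter

Aperture: f/6.3 → f/5.6 → f/5 → f/4.5 → f/4 → f/3.5 → f/3.2 → f/2.8 → f/2.5 — 2 2/3 stops opened up (brighter).
Shutter speed: unchanged.
ISO: 16000 → 12800 → 10000 → 8000 — 1 stop lower (darker).
Net: +2 2/3 −1 = +1 2/3 stops.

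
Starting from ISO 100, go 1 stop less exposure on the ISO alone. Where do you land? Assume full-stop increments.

ISO 50

ISO: 100 → 50 — 1 stop lower (darker).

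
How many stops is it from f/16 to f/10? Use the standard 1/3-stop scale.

f/16 → f/14 → f/13 → f/11 → f/10 — count the steps: 4 third-stops = 1 1/3 stops.

1 1/3 stops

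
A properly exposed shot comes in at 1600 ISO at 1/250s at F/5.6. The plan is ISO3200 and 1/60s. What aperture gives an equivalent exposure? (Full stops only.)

f/16

ISO: 1600 → 3200 — 1 stop raised (brighter).
Shutter speed: 1/250 → 1/125 → 1/60 — 2 stops slower (brighter).
Net change so far: 3 stops brighter. Offset with the aperture: f/5.6 → f/8 → f/11 → f/16.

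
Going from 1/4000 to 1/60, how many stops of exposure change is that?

6 stops

1/4000 → 1/2000 → 1/1000 → 1/500 → 1/250 → 1/125 → 1/60 — count the steps: 6 stops.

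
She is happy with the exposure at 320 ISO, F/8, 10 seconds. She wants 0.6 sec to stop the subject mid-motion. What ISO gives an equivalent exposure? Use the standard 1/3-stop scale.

ISO 5000

Shutter speed: 10 → 8 → 6 → 5 → 4 → 3.2 → 2.5 → 2 → 1.6 → 1.3 → 1 → 0.8 → 0.6 — 4 stops faster (darker).
Need 4 stops brighter from the ISO: 320 → 400 → 500 → 640 → 800 → 1000 → 1250 → 1600 → 2000 → 2500 → 3200 → 4000 → 5000.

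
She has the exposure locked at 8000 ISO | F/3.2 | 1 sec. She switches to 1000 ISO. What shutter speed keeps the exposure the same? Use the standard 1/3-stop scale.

ISO: 8000 → 6400 → 5000 → 4000 → 3200 → 2500 → 2000 → 1600 → 1250 → 1000 — 3 stops dropped (darker).
Need 3 stops brighter from the shutter speed: 1 → 1.3 → 1.6 → 2 → 2.5 → 3.2 → 4 → 5 → 6 → 8.

8 s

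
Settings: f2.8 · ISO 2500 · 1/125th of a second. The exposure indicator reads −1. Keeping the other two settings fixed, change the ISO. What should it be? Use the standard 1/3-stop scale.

Underexposed by 1 stop → need 1 stop brighter.
ISO: 2500 → 3200 → 4000 → 5000.

ISO 5000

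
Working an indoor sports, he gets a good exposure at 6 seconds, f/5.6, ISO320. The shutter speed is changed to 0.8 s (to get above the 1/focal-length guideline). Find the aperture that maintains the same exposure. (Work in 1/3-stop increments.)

f/2

Shutter speed: 6 → 5 → 4 → 3.2 → 2.5 → 2 → 1.6 → 1.3 → 1 → 0.8 — 3 stops shorter (darker).
Need 3 stops brighter from the aperture: f/5.6 → f/5 → f/4.5 → f/4 → f/3.5 → f/3.2 → f/2.8 → f/2.5 → f/2.2 → f/2.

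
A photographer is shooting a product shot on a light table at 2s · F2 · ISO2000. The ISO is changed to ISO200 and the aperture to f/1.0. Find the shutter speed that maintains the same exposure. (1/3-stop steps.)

ISO: 2000 → 1600 → 1250 → 1000 → 800 → 640 → 500 → 400 → 320 → 250 → 200 — 3 1/3 stops lower (darker).
Aperture: f/2 → f/1.8 → f/1.6 → f/1.4 → f/1.2 → f/1.1 → f/1.0 — 2 stops opened up (brighter).
Net change so far: 1 1/3 stops darker. Offset with the shutter speed: 2 → 2.5 → 3.2 → 4 → 5.

5 s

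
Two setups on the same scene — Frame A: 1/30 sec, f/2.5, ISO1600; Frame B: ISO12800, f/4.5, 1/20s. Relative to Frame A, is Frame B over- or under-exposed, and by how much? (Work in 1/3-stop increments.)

Aperture: f/2.5 → f/2.8 → f/3.2 → f/3.5 → f/4 → f/4.5 — 1 2/3 stops stopped down (darker).
Shutter speed: 1/30 → 1/25 → 1/20 — 2/3 stop slower (brighter).
ISO: 1600 → 2000 → 2500 → 3200 → 4000 → 5000 → 6400 → 8000 → 10000 → 12800 — 3 stops higher (brighter).
Net: −1 2/3 +2/3 +3 = +2 stops.

2 stops brighter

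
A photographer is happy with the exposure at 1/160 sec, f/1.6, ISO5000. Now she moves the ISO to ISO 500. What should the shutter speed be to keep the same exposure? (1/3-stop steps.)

ISO: 5000 → 4000 → 3200 → 2500 → 2000 → 1600 → 1250 → 1000 → 800 → 640 → 500 — 3 1/3 stops lower (darker).
Need 3 1/3 stops brighter from the shutter speed: 1/160 → 1/125 → 1/100 → 1/80 → 1/60 → 1/50 → 1/40 → 1/30 → 1/25 → 1/20 → 1/15.

1/15s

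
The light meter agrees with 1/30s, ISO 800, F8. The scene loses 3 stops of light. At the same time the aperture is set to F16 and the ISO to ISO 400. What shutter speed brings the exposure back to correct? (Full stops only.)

2 s

Scene light: 3 stops darker.
Aperture: f/8 → f/11 → f/16 — 2 stops stopped down (darker).
ISO: 800 → 400 — 1 stop lower (darker).
Net so far: 6 stops darker. Shutter speed: 1/30 → 1/15 → 1/8 → 1/4 → 1/2 → 1 → 2.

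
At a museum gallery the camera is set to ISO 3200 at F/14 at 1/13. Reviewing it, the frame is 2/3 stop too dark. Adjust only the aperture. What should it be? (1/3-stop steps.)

f/11

Underexposed by 2/3 stop → need 2/3 stop brighter.
Aperture: f/14 → f/13 → f/11.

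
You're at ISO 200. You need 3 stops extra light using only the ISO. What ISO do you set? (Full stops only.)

ISO: 200 → 400 → 800 → 1600 — 3 stops higher (brighter).

ISO 1600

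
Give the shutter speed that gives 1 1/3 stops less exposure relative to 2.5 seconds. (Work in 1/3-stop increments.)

1 s

Shutter speed: 2.5 → 2 → 1.6 → 1.3 → 1 — 1 1/3 stops faster (darker).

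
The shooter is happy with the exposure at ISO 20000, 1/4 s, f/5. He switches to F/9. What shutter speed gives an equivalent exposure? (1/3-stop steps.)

Aperture: f/5 → f/5.6 → f/6.3 → f/7.1 → f/8 → f/9 — 1 2/3 stops smaller aperture (darker).
Need 1 2/3 stops brighter from the shutter speed: 1/4 → 0.3 → 0.4 → 0.5 → 0.6 → 0.8.

0.8 s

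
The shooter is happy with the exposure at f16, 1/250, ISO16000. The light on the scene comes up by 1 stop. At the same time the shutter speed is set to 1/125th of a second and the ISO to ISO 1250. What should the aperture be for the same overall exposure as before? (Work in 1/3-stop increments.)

f/9

Scene light: 1 stop brighter.
Shutter speed: 1/250 → 1/200 → 1/160 → 1/125 — 1 stop longer (brighter).
ISO: 16000 → 12800 → 10000 → 8000 → 6400 → 5000 → 4000 → 3200 → 2500 → 2000 → 1600 → 1250 — 3 2/3 stops lower (darker).
Net so far: 1 2/3 stops darker. Aperture: f/16 → f/14 → f/13 → f/11 → f/10 → f/9.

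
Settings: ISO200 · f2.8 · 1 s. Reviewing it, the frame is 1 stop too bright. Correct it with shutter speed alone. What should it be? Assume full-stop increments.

Overexposed by 1 stop → need 1 stop darker.
Shutter speed: 1 → 1/2.

1/2s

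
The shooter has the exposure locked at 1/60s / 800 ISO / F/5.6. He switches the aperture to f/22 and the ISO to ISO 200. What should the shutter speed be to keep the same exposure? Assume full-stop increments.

Aperture: f/5.6 → f/8 → f/11 → f/16 → f/22 — 4 stops narrower (darker).
ISO: 800 → 400 → 200 — 2 stops lower (darker).
Net change so far: 6 stops darker. Offset with the shutter speed: 1/60 → 1/30 → 1/15 → 1/8 → 1/4 → 1/2 → 1.

1 s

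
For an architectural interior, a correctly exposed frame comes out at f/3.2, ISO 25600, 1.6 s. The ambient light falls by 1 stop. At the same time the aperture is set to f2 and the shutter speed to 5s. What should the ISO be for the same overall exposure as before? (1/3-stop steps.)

Scene light: 1 stop darker.
Aperture: f/3.2 → f/2.8 → f/2.5 → f/2.2 → f/2 — 1 1/3 stops opened up (brighter).
Shutter speed: 1.6 → 2 → 2.5 → 3.2 → 4 → 5 — 1 2/3 stops slower (brighter).
Net so far: 2 stops brighter. ISO: 25600 → 20000 → 16000 → 12800 → 10000 → 8000 → 6400.

ISO 6400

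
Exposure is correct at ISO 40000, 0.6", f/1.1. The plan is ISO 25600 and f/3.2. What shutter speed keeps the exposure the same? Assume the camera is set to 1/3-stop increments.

8 s

ISO: 40000 → 32000 → 25600 — 2/3 stop lower (darker).
Aperture: f/1.1 → f/1.2 → f/1.4 → f/1.6 → f/1.8 → f/2 → f/2.2 → f/2.5 → f/2.8 → f/3.2 — 3 stops narrower (darker).
Net change so far: 3 2/3 stops darker. Offset with the shutter speed: 0.6 → 0.8 → 1 → 1.3 → 1.6 → 2 → 2.5 → 3.2 → 4 → 5 → 6 → 8.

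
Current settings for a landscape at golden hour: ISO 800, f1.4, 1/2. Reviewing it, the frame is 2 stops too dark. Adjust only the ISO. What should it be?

Underexposed by 2 stops → need 2 stops brighter.
ISO: 800 → 1600 → 3200.

ISO 3200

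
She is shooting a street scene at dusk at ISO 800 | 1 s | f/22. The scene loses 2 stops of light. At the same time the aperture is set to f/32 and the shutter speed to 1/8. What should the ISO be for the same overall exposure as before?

ISO 51200

Scene light: 2 stops darker.
Aperture: f/22 → f/32 — 1 stop stopped down (darker).
Shutter speed: 1 → 1/2 → 1/4 → 1/8 — 3 stops faster (darker).
Net so far: 6 stops darker. ISO: 800 → 1600 → 3200 → 6400 → 12800 → 25600 → 51200.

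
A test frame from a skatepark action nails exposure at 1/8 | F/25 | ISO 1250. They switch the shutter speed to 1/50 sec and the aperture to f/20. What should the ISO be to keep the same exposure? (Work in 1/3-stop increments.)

ISO 5000

Shutter speed: 1/8 → 1/10 → 1/13 → 1/15 → 1/20 → 1/25 → 1/30 → 1/40 → 1/50 — 2 2/3 stops faster (darker).
Aperture: f/25 → f/22 → f/20 — 2/3 stop wider (brighter).
Net change so far: 2 stops darker. Offset with the ISO: 1250 → 1600 → 2000 → 2500 → 3200 → 4000 → 5000.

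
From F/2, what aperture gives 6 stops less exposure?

Aperture: f/2 → f/2.8 → f/4 → f/5.6 → f/8 → f/11 → f/16 — 6 stops stopped down (darker).

f/16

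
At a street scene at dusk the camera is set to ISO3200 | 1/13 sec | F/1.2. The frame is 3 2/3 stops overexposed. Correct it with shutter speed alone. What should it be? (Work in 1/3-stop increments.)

Overexposed by 3 2/3 stops → need 3 2/3 stops darker.
Shutter speed: 1/13 → 1/15 → 1/20 → 1/25 → 1/30 → 1/40 → 1/50 → 1/60 → 1/80 → 1/100 → 1/125 → 1/160.

1/160s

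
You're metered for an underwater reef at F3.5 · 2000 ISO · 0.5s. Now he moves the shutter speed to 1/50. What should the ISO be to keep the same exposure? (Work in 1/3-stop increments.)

ISO 51200

Shutter speed: 0.5 → 0.4 → 0.3 → 1/4 → 1/5 → 1/6 → 1/8 → 1/10 → 1/13 → 1/15 → 1/20 → 1/25 → 1/30 → 1/40 → 1/50 — 4 2/3 stops shorter (darker).
Need 4 2/3 stops brighter from the ISO: 2000 → 2500 → 3200 → 4000 → 5000 → 6400 → 8000 → 10000 → 12800 → 16000 → 20000 → 25600 → 32000 → 40000 → 51200.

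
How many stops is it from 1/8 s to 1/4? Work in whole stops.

1/8 → 1/4 — count the steps: 1 stop.

1 stop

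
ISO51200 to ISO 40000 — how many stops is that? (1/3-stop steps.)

51200 → 40000 — count the steps: 1 third-stops = 1/3 stop.

1/3 stop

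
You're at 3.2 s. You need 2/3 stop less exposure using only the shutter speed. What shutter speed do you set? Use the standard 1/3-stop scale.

Shutter speed: 3.2 → 2.5 → 2 — 2/3 stop shorter (darker).

2 s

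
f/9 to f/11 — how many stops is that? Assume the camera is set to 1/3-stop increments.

f/9 → f/10 → f/11 — count the steps: 2 third-stops = 2/3 stop.

2/3 stop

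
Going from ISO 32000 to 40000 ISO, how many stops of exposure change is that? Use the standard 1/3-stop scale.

32000 → 40000 — count the steps: 1 third-stops = 1/3 stop.

1/3 stop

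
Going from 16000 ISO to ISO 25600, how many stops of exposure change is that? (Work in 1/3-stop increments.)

16000 → 20000 → 25600 — count the steps: 2 third-stops = 2/3 stop.

2/3 stop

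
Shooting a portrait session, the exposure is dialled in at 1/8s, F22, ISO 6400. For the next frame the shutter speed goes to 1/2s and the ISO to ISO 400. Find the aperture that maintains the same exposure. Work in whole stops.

Shutter speed: 1/8 → 1/4 → 1/2 — 2 stops longer (brighter).
ISO: 6400 → 3200 → 1600 → 800 → 400 — 4 stops lower (darker).
Net change so far: 2 stops darker. Offset with the aperture: f/22 → f/16 → f/11.

f/11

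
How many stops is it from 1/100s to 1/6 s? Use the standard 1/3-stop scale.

1/100 → 1/80 → 1/60 → 1/50 → 1/40 → 1/30 → 1/25 → 1/20 → 1/15 → 1/13 → 1/10 → 1/8 → 1/6 — count the steps: 12 third-stops = 4 stops.

4 stops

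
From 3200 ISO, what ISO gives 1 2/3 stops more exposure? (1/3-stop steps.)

ISO 10000

ISO: 3200 → 4000 → 5000 → 6400 → 8000 → 10000 — 1 2/3 stops raised (brighter).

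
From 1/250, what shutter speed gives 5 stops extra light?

Shutter speed: 1/250 → 1/125 → 1/60 → 1/30 → 1/15 → 1/8 — 5 stops slower (brighter).

1/8s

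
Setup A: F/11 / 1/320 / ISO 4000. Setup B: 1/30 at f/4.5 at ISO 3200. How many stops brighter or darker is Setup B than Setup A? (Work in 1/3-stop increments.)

5 2/3 stops brighter

Aperture: f/11 → f/10 → f/9 → f/8 → f/7.1 → f/6.3 → f/5.6 → f/5 → f/4.5 — 2 2/3 stops wider (brighter).
Shutter speed: 1/320 → 1/250 → 1/200 → 1/160 → 1/125 → 1/100 → 1/80 → 1/60 → 1/50 → 1/40 → 1/30 — 3 1/3 stops slower (brighter).
ISO: 4000 → 3200 — 1/3 stop lower (darker).
Net: +2 2/3 +3 1/3 −1/3 = +5 2/3 stops.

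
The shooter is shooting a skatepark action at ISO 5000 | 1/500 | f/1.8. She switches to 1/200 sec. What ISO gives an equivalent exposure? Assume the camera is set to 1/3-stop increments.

ISO 2000

Shutter speed: 1/500 → 1/400 → 1/320 → 1/250 → 1/200 — 1 1/3 stops longer (brighter).
Need 1 1/3 stops darker from the ISO: 5000 → 4000 → 3200 → 2500 → 2000.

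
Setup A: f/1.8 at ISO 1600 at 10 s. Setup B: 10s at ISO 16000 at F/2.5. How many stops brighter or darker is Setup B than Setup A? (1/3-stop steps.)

2 1/3 stops brighter

Aperture: f/1.8 → f/2 → f/2.2 → f/2.5 — 1 stop narrower (darker).
Shutter speed: unchanged.
ISO: 1600 → 2000 → 2500 → 3200 → 4000 → 5000 → 6400 → 8000 → 10000 → 12800 → 16000 — 3 1/3 stops raised (brighter).
Net: −1 +3 1/3 = +2 1/3 stops.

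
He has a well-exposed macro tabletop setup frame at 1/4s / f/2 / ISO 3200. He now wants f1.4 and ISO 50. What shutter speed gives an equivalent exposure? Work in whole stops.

Aperture: f/2 → f/1.4 — 1 stop opened up (brighter).
ISO: 3200 → 1600 → 800 → 400 → 200 → 100 → 50 — 6 stops dropped (darker).
Net change so far: 5 stops darker. Offset with the shutter speed: 1/4 → 1/2 → 1 → 2 → 4 → 8.

8 s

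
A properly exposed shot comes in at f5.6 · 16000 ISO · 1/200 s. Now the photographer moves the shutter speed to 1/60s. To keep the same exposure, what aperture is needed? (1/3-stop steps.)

Shutter speed: 1/200 → 1/160 → 1/125 → 1/100 → 1/80 → 1/60 — 1 2/3 stops longer (brighter).
Need 1 2/3 stops darker from the aperture: f/5.6 → f/6.3 → f/7.1 → f/8 → f/9 → f/10.

f/10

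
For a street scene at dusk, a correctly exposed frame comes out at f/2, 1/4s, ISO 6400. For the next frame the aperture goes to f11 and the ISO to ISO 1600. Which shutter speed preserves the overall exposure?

30 s

Aperture: f/2 → f/2.8 → f/4 → f/5.6 → f/8 → f/11 — 5 stops smaller aperture (darker).
ISO: 6400 → 3200 → 1600 — 2 stops lower (darker).
Net change so far: 7 stops darker. Offset with the shutter speed: 1/4 → 1/2 → 1 → 2 → 4 → 8 → 15 → 30.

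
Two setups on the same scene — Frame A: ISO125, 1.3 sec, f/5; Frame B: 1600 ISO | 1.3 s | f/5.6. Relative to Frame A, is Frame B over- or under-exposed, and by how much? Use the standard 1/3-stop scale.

3 1/3 stops brighter

Aperture: f/5 → f/5.6 — 1/3 stop smaller aperture (darker).
Shutter speed: unchanged.
ISO: 125 → 160 → 200 → 250 → 320 → 400 → 500 → 640 → 800 → 1000 → 1250 → 1600 — 3 2/3 stops higher (brighter).
Net: −1/3 +3 2/3 = +3 1/3 stops.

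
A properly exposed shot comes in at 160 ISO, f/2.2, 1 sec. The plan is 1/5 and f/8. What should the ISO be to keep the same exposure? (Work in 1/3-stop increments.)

ISO 10000

Shutter speed: 1 → 0.8 → 0.6 → 0.5 → 0.4 → 0.3 → 1/4 → 1/5 — 2 1/3 stops shorter (darker).
Aperture: f/2.2 → f/2.5 → f/2.8 → f/3.2 → f/3.5 → f/4 → f/4.5 → f/5 → f/5.6 → f/6.3 → f/7.1 → f/8 — 3 2/3 stops narrower (darker).
Net change so far: 6 stops darker. Offset with the ISO: 160 → 200 → 250 → 320 → 400 → 500 → 640 → 800 → 1000 → 1250 → 1600 → 2000 → 2500 → 3200 → 4000 → 5000 → 6400 → 8000 → 10000.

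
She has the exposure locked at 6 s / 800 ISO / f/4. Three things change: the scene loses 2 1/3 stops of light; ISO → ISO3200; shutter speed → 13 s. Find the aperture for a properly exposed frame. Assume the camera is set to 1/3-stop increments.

f/5

Scene light: 2 1/3 stops darker.
ISO: 800 → 1000 → 1250 → 1600 → 2000 → 2500 → 3200 — 2 stops higher (brighter).
Shutter speed: 6 → 8 → 10 → 13 — 1 stop slower (brighter).
Net so far: 2/3 stop brighter. Aperture: f/4 → f/4.5 → f/5.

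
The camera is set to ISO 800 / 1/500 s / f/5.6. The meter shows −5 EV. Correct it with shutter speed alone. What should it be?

1/15s

Underexposed by 5 stops → need 5 stops brighter.
Shutter speed: 1/500 → 1/250 → 1/125 → 1/60 → 1/30 → 1/15.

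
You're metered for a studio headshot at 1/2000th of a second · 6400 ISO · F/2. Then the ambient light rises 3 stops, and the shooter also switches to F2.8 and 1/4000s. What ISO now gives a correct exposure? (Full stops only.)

ISO 3200

Scene light: 3 stops brighter.
Aperture: f/2 → f/2.8 — 1 stop stopped down (darker).
Shutter speed: 1/2000 → 1/4000 — 1 stop faster (darker).
Net so far: 1 stop brighter. ISO: 6400 → 3200.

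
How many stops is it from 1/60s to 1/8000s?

7 stops

1/60 → 1/125 → 1/250 → 1/500 → 1/1000 → 1/2000 → 1/4000 → 1/8000 — count the steps: 7 stops.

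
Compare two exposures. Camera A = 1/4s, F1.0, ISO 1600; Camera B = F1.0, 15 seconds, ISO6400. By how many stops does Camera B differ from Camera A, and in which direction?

Aperture: unchanged.
Shutter speed: 1/4 → 1/2 → 1 → 2 → 4 → 8 → 15 — 6 stops longer (brighter).
ISO: 1600 → 3200 → 6400 — 2 stops raised (brighter).
Net: +6 +2 = +8 stops.

8 stops brighter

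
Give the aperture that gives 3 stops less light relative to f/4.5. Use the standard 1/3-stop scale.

Aperture: f/4.5 → f/5 → f/5.6 → f/6.3 → f/7.1 → f/8 → f/9 → f/10 → f/11 → f/13 — 3 stops stopped down (darker).

f/13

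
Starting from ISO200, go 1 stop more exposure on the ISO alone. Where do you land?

ISO 400

ISO: 200 → 400 — 1 stop raised (brighter).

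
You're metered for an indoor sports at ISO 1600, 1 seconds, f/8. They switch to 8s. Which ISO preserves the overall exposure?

Shutter speed: 1 → 2 → 4 → 8 — 3 stops slower (brighter).
Need 3 stops darker from the ISO: 1600 → 800 → 400 → 200.

ISO 200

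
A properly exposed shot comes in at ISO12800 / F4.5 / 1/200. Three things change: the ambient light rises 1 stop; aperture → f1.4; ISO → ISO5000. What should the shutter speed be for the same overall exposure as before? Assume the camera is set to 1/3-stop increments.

Scene light: 1 stop brighter.
Aperture: f/4.5 → f/4 → f/3.5 → f/3.2 → f/2.8 → f/2.5 → f/2.2 → f/2 → f/1.8 → f/1.6 → f/1.4 — 3 1/3 stops larger aperture (brighter).
ISO: 12800 → 10000 → 8000 → 6400 → 5000 — 1 1/3 stops lower (darker).
Net so far: 3 stops brighter. Shutter speed: 1/200 → 1/250 → 1/320 → 1/400 → 1/500 → 1/640 → 1/800 → 1/1000 → 1/1250 → 1/1600.

1/1600s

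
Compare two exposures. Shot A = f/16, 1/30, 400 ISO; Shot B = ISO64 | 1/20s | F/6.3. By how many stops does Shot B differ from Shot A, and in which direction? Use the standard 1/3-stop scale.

2/3 stop brighter

Aperture: f/16 → f/14 → f/13 → f/11 → f/10 → f/9 → f/8 → f/7.1 → f/6.3 — 2 2/3 stops opened up (brighter).
Shutter speed: 1/30 → 1/25 → 1/20 — 2/3 stop longer (brighter).
ISO: 400 → 320 → 250 → 200 → 160 → 125 → 100 → 80 → 64 — 2 2/3 stops dropped (darker).
Net: +2 2/3 +2/3 −2 2/3 = +2/3 stops.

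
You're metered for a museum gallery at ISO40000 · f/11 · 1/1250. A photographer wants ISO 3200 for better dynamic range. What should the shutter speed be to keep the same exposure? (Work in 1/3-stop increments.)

ISO: 40000 → 32000 → 25600 → 20000 → 16000 → 12800 → 10000 → 8000 → 6400 → 5000 → 4000 → 3200 — 3 2/3 stops lower (darker).
Need 3 2/3 stops brighter from the shutter speed: 1/1250 → 1/1000 → 1/800 → 1/640 → 1/500 → 1/400 → 1/320 → 1/250 → 1/200 → 1/160 → 1/125 → 1/100.

1/100s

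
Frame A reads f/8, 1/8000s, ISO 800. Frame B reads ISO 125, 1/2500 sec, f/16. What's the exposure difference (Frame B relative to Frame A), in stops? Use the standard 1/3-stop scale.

Aperture: f/8 → f/9 → f/10 → f/11 → f/13 → f/14 → f/16 — 2 stops smaller aperture (darker).
Shutter speed: 1/8000 → 1/6400 → 1/5000 → 1/4000 → 1/3200 → 1/2500 — 1 2/3 stops slower (brighter).
ISO: 800 → 640 → 500 → 400 → 320 → 250 → 200 → 160 → 125 — 2 2/3 stops lower (darker).
Net: −2 +1 2/3 −2 2/3 = −3 stops.

3 stops darker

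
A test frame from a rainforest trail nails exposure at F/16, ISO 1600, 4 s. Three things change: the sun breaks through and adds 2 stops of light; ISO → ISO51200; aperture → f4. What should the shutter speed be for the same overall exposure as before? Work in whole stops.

1/500s

Scene light: 2 stops brighter.
ISO: 1600 → 3200 → 6400 → 12800 → 25600 → 51200 — 5 stops raised (brighter).
Aperture: f/16 → f/11 → f/8 → f/5.6 → f/4 — 4 stops larger aperture (brighter).
Net so far: 11 stops brighter. Shutter speed: 4 → 2 → 1 → 1/2 → 1/4 → 1/8 → 1/15 → 1/30 → 1/60 → 1/125 → 1/250 → 1/500.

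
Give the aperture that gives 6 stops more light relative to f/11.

f/1.4

Aperture: f/11 → f/8 → f/5.6 → f/4 → f/2.8 → f/2 → f/1.4 — 6 stops larger aperture (brighter).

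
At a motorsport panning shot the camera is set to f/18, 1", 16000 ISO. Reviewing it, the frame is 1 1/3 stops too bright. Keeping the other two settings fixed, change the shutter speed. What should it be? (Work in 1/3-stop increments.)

Overexposed by 1 1/3 stops → need 1 1/3 stops darker.
Shutter speed: 1 → 0.8 → 0.6 → 0.5 → 0.4.

0.4 s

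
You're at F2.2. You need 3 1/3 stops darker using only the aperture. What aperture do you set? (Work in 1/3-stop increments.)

f/7.1

Aperture: f/2.2 → f/2.5 → f/2.8 → f/3.2 → f/3.5 → f/4 → f/4.5 → f/5 → f/5.6 → f/6.3 → f/7.1 — 3 1/3 stops narrower (darker).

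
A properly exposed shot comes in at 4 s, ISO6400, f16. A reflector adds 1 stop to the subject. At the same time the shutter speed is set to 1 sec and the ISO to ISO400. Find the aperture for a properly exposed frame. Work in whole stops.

Scene light: 1 stop brighter.
Shutter speed: 4 → 2 → 1 — 2 stops faster (darker).
ISO: 6400 → 3200 → 1600 → 800 → 400 — 4 stops lower (darker).
Net so far: 5 stops darker. Aperture: f/16 → f/11 → f/8 → f/5.6 → f/4 → f/2.8.

f/2.8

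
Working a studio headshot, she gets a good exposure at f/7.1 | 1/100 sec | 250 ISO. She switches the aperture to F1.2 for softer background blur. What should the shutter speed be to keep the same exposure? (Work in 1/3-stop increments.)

Aperture: f/7.1 → f/6.3 → f/5.6 → f/5 → f/4.5 → f/4 → f/3.5 → f/3.2 → f/2.8 → f/2.5 → f/2.2 → f/2 → f/1.8 → f/1.6 → f/1.4 → f/1.2 — 5 stops larger aperture (brighter).
Need 5 stops darker from the shutter speed: 1/100 → 1/125 → 1/160 → 1/200 → 1/250 → 1/320 → 1/400 → 1/500 → 1/640 → 1/800 → 1/1000 → 1/1250 → 1/1600 → 1/2000 → 1/2500 → 1/3200.

1/3200s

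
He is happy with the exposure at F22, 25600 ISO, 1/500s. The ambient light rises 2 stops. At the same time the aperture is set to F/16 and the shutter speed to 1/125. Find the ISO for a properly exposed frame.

Scene light: 2 stops brighter.
Aperture: f/22 → f/16 — 1 stop wider (brighter).
Shutter speed: 1/500 → 1/250 → 1/125 — 2 stops slower (brighter).
Net so far: 5 stops brighter. ISO: 25600 → 12800 → 6400 → 3200 → 1600 → 800.

ISO 800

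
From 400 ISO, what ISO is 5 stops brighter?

ISO 12800

ISO: 400 → 800 → 1600 → 3200 → 6400 → 12800 — 5 stops higher (brighter).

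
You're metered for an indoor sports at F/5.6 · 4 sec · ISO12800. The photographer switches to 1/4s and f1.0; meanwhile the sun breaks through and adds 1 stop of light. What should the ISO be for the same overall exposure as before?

ISO 3200

Scene light: 1 stop brighter.
Shutter speed: 4 → 2 → 1 → 1/2 → 1/4 — 4 stops faster (darker).
Aperture: f/5.6 → f/4 → f/2.8 → f/2 → f/1.4 → f/1.0 — 5 stops opened up (brighter).
Net so far: 2 stops brighter. ISO: 12800 → 6400 → 3200.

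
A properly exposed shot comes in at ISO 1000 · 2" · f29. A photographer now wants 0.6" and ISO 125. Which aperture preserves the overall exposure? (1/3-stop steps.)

Shutter speed: 2 → 1.6 → 1.3 → 1 → 0.8 → 0.6 — 1 2/3 stops faster (darker).
ISO: 1000 → 800 → 640 → 500 → 400 → 320 → 250 → 200 → 160 → 125 — 3 stops dropped (darker).
Net change so far: 4 2/3 stops darker. Offset with the aperture: f/29 → f/25 → f/22 → f/20 → f/18 → f/16 → f/14 → f/13 → f/11 → f/10 → f/9 → f/8 → f/7.1 → f/6.3 → f/5.6.

f/5.6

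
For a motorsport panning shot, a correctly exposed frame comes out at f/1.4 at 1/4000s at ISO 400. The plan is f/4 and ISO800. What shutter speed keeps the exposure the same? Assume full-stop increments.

1/1000s

Aperture: f/1.4 → f/2 → f/2.8 → f/4 — 3 stops narrower (darker).
ISO: 400 → 800 — 1 stop raised (brighter).
Net change so far: 2 stops darker. Offset with the shutter speed: 1/4000 → 1/2000 → 1/1000.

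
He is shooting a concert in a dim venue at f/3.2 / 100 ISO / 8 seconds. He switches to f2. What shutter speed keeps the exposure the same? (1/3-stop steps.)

Aperture: f/3.2 → f/2.8 → f/2.5 → f/2.2 → f/2 — 1 1/3 stops wider (brighter).
Need 1 1/3 stops darker from the shutter speed: 8 → 6 → 5 → 4 → 3.2.

3.2 s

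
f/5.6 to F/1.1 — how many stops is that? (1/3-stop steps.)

f/5.6 → f/5 → f/4.5 → f/4 → f/3.5 → f/3.2 → f/2.8 → f/2.5 → f/2.2 → f/2 → f/1.8 → f/1.6 → f/1.4 → f/1.2 → f/1.1 — count the steps: 14 third-stops = 4 2/3 stops.

4 2/3 stops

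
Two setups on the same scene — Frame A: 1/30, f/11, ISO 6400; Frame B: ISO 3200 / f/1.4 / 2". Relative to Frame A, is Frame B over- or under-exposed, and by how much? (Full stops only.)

Aperture: f/11 → f/8 → f/5.6 → f/4 → f/2.8 → f/2 → f/1.4 — 6 stops larger aperture (brighter).
Shutter speed: 1/30 → 1/15 → 1/8 → 1/4 → 1/2 → 1 → 2 — 6 stops slower (brighter).
ISO: 6400 → 3200 — 1 stop lower (darker).
Net: +6 +6 −1 = +11 stops.

11 stops brighter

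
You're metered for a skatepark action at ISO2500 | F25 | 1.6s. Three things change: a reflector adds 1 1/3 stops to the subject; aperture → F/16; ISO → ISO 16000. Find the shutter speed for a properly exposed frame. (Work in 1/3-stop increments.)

Scene light: 1 1/3 stops brighter.
Aperture: f/25 → f/22 → f/20 → f/18 → f/16 — 1 1/3 stops wider (brighter).
ISO: 2500 → 3200 → 4000 → 5000 → 6400 → 8000 → 10000 → 12800 → 16000 — 2 2/3 stops higher (brighter).
Net so far: 5 1/3 stops brighter. Shutter speed: 1.6 → 1.3 → 1 → 0.8 → 0.6 → 0.5 → 0.4 → 0.3 → 1/4 → 1/5 → 1/6 → 1/8 → 1/10 → 1/13 → 1/15 → 1/20 → 1/25.

1/25s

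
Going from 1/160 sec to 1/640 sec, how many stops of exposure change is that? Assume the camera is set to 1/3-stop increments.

2 stops

1/160 → 1/200 → 1/250 → 1/320 → 1/400 → 1/500 → 1/640 — count the steps: 6 third-stops = 2 stops.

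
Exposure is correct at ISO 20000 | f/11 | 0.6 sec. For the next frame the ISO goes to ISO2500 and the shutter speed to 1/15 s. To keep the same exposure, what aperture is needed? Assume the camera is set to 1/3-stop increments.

f/1.2

ISO: 20000 → 16000 → 12800 → 10000 → 8000 → 6400 → 5000 → 4000 → 3200 → 2500 — 3 stops lower (darker).
Shutter speed: 0.6 → 0.5 → 0.4 → 0.3 → 1/4 → 1/5 → 1/6 → 1/8 → 1/10 → 1/13 → 1/15 — 3 1/3 stops faster (darker).
Net change so far: 6 1/3 stops darker. Offset with the aperture: f/11 → f/10 → f/9 → f/8 → f/7.1 → f/6.3 → f/5.6 → f/5 → f/4.5 → f/4 → f/3.5 → f/3.2 → f/2.8 → f/2.5 → f/2.2 → f/2 → f/1.8 → f/1.6 → f/1.4 → f/1.2.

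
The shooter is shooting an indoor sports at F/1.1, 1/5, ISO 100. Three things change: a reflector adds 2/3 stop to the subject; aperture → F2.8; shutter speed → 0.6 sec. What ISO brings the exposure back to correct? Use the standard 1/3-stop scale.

ISO 125

Scene light: 2/3 stop brighter.
Aperture: f/1.1 → f/1.2 → f/1.4 → f/1.6 → f/1.8 → f/2 → f/2.2 → f/2.5 → f/2.8 — 2 2/3 stops smaller aperture (darker).
Shutter speed: 1/5 → 1/4 → 0.3 → 0.4 → 0.5 → 0.6 — 1 2/3 stops slower (brighter).
Net so far: 1/3 stop darker. ISO: 100 → 125.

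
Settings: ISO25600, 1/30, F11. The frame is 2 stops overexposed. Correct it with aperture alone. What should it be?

Overexposed by 2 stops → need 2 stops darker.
Aperture: f/11 → f/16 → f/22.

f/22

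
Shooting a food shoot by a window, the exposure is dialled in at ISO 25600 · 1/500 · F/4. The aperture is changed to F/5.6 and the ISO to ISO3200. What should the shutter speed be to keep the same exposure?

1/30s

Aperture: f/4 → f/5.6 — 1 stop stopped down (darker).
ISO: 25600 → 12800 → 6400 → 3200 — 3 stops lower (darker).
Net change so far: 4 stops darker. Offset with the shutter speed: 1/500 → 1/250 → 1/125 → 1/60 → 1/30.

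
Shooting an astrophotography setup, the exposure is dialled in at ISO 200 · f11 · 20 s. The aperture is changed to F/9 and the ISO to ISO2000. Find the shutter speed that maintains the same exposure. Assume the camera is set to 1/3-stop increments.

1.3 s

Aperture: f/11 → f/10 → f/9 — 2/3 stop wider (brighter).
ISO: 200 → 250 → 320 → 400 → 500 → 640 → 800 → 1000 → 1250 → 1600 → 2000 — 3 1/3 stops higher (brighter).
Net change so far: 4 stops brighter. Offset with the shutter speed: 20 → 15 → 13 → 10 → 8 → 6 → 5 → 4 → 3.2 → 2.5 → 2 → 1.6 → 1.3.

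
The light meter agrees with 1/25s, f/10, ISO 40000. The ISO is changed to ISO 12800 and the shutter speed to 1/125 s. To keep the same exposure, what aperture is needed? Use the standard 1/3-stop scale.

f/2.5

ISO: 40000 → 32000 → 25600 → 20000 → 16000 → 12800 — 1 2/3 stops dropped (darker).
Shutter speed: 1/25 → 1/30 → 1/40 → 1/50 → 1/60 → 1/80 → 1/100 → 1/125 — 2 1/3 stops faster (darker).
Net change so far: 4 stops darker. Offset with the aperture: f/10 → f/9 → f/8 → f/7.1 → f/6.3 → f/5.6 → f/5 → f/4.5 → f/4 → f/3.5 → f/3.2 → f/2.8 → f/2.5.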